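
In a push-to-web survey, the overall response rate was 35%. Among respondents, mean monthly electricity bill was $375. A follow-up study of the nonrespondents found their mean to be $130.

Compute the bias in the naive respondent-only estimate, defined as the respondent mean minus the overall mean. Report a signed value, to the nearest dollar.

+$159

Nonresponse fraction = 1 − 0.35 = 0.65.
Bias = (nonresponse fraction) × (respondent mean − nonrespondent mean)
     = 0.65 × (375 − 130) = 0.65 × 245 = 159.25.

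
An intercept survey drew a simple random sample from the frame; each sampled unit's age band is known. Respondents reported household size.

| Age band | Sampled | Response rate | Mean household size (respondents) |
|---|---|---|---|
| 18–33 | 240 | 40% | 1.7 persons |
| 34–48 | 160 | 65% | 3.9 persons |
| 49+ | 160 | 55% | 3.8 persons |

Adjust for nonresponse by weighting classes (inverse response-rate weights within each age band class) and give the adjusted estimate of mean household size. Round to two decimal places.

2.93

Weighting each respondent by the inverse class response rate inflates each class back to its sampled size, so the class weight is n_sampled:
  18–33: 240 × 1.7 = 408
  34–48: 160 × 3.9 = 624
  49+: 160 × 3.8 = 608
Adjusted estimate = 1640 / 560 = 2.92857 → 2.93.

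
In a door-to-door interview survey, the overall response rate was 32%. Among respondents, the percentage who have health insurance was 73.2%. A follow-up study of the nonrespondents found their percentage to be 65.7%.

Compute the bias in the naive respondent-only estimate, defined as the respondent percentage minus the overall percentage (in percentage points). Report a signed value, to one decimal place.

+5.1 percentage points

Nonresponse fraction = 1 − 0.32 = 0.68.
Bias = (nonresponse fraction) × (respondent percentage − nonrespondent percentage)
     = 0.68 × (73.2 − 65.7) = 0.68 × 7.5 = 5.1.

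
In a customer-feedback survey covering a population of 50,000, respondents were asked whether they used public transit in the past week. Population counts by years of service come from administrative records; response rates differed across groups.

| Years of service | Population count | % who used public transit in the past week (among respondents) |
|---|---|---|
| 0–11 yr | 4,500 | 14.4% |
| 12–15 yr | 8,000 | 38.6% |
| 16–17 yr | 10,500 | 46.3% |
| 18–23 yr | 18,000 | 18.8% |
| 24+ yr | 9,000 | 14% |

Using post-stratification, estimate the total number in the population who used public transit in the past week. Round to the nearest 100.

13,200

Estimated count per cell = population count × respondent percentage:
  0–11 yr: 4,500 × 14.4% = 648
  12–15 yr: 8,000 × 38.6% = 3088
  16–17 yr: 10,500 × 46.3% = 4861.5
  18–23 yr: 18,000 × 18.8% = 3384
  24+ yr: 9,000 × 14% = 1260
Estimated total = 13241.5 → 13,200.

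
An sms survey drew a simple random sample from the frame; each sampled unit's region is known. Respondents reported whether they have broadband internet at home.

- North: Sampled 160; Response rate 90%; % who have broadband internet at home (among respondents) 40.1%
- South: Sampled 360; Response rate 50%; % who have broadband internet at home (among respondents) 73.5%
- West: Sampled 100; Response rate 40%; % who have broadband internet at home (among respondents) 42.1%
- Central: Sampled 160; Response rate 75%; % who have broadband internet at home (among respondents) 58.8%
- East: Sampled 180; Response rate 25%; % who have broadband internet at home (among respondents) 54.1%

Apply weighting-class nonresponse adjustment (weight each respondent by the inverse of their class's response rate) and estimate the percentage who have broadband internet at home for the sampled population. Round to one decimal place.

58.6%

Each respondent's weight = sampled/responded in their class; summing within a class gives n_sampled, so:
  North: 160 × 40.1 = 6416
  South: 360 × 73.5 = 26,460
  West: 100 × 42.1 = 4210
  Central: 160 × 58.8 = 9408
  East: 180 × 54.1 = 9738
Adjusted estimate = 56,232 / 960 = 58.575 → 58.6%.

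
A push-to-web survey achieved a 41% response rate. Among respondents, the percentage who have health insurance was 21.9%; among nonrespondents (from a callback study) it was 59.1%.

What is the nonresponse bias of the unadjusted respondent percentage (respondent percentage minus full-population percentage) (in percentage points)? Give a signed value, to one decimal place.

Nonresponse fraction = 1 − 0.41 = 0.59.
Bias = (nonresponse fraction) × (respondent percentage − nonrespondent percentage)
     = 0.59 × (21.9 − 59.1) = 0.59 × -37.2 = -21.948.

-21.9 percentage points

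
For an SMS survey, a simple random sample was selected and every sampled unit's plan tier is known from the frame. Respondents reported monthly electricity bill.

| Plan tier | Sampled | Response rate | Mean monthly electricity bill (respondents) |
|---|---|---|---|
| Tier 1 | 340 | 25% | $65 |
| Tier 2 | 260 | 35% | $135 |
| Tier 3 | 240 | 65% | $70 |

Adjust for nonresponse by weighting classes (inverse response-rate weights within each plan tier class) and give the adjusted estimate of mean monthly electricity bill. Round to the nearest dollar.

$88

Weighting each respondent by the inverse class response rate inflates each class back to its sampled size, so the class weight is n_sampled:
  Tier 1: 340 × 65 = 22,100
  Tier 2: 260 × 135 = 35,100
  Tier 3: 240 × 70 = 16,800
Adjusted estimate = 74,000 / 840 = 88.0952 → $88.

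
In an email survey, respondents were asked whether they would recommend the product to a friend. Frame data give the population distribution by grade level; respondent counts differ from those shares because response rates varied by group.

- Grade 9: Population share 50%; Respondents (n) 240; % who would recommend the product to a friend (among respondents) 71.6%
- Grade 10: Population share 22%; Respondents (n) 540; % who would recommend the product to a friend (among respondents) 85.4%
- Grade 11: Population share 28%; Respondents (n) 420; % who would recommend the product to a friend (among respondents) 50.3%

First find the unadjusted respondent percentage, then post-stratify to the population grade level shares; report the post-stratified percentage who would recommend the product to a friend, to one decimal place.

68.7%

Without adjustment, the pooled respondent share is:
  (240/1200)×71.6 + (540/1200)×85.4 + (420/1200)×50.3 = 70.355%
Post-stratifying to population shares instead:
  0.5×71.6 + 0.22×85.4 + 0.28×50.3 = 68.672%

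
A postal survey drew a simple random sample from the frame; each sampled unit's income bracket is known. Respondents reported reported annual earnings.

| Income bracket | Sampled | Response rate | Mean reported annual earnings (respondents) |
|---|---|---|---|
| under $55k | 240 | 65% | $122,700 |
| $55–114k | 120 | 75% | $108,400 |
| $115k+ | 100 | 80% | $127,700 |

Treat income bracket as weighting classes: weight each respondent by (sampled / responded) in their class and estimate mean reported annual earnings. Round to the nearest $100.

Weighting each respondent by the inverse class response rate inflates each class back to its sampled size, so the class weight is n_sampled:
  under $55k: 240 × 122,700 = 29,448,000
  $55–114k: 120 × 108,400 = 13,008,000
  $115k+: 100 × 127,700 = 12,770,000
Adjusted estimate = 55,226,000 / 460 = 120057 → $120,100.

$120,100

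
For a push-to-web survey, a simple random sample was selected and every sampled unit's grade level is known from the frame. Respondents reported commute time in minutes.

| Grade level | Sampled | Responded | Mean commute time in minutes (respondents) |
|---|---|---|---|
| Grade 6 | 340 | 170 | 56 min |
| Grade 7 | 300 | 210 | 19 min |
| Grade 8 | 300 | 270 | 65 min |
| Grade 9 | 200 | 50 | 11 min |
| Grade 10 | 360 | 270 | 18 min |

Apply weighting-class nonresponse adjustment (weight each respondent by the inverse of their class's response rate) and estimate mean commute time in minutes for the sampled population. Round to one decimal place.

35.3

Class response rates: Grade 6 170/340 = 50%, Grade 7 210/300 = 70%, Grade 8 270/300 = 90%, Grade 9 50/200 = 25%, Grade 10 270/360 = 75%.
With weight = n_sampled/n_responded per class, the weighted class total is n_sampled:
  Grade 6: 340 × 56 = 19,040
  Grade 7: 300 × 19 = 5700
  Grade 8: 300 × 65 = 19,500
  Grade 9: 200 × 11 = 2200
  Grade 10: 360 × 18 = 6480
Adjusted estimate = 52,920 / 1,500 = 35.28 → 35.3.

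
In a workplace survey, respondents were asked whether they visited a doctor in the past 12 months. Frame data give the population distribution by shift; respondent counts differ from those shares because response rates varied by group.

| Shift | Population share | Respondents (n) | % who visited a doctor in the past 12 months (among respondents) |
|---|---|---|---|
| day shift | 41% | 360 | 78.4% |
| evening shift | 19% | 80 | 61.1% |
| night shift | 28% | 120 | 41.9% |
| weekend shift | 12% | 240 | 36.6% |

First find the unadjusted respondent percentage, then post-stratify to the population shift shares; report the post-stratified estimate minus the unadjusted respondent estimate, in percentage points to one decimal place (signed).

+1.2 percentage points

Naive respondent-only estimate (weights = respondent counts):
  (360/800)×78.4 + (80/800)×61.1 + (120/800)×41.9 + (240/800)×36.6 = 58.655%
Post-stratified estimate weights by population shares:
  0.41×78.4 + 0.19×61.1 + 0.28×41.9 + 0.12×36.6 = 59.877%
Difference = 59.877 − 58.655 = 1.222 pp.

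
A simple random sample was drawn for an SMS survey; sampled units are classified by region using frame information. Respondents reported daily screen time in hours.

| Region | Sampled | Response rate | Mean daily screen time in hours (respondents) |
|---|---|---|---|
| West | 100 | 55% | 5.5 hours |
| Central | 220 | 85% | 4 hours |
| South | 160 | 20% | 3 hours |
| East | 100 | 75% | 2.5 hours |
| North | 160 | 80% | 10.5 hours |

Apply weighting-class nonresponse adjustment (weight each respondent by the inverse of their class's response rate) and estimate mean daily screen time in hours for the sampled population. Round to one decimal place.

Each respondent's weight = sampled/responded in their class; summing within a class gives n_sampled, so:
  West: 100 × 5.5 = 550
  Central: 220 × 4 = 880
  South: 160 × 3 = 480
  East: 100 × 2.5 = 250
  North: 160 × 10.5 = 1680
Adjusted estimate = 3840 / 740 = 5.18919 → 5.2.

5.2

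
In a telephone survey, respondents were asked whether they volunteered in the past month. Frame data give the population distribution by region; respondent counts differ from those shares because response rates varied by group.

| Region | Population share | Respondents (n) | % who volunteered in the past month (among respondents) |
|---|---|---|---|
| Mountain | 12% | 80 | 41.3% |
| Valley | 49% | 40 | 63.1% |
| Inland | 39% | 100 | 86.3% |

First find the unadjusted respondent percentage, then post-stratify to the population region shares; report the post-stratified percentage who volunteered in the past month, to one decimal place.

Naive respondent-only estimate (weights = respondent counts):
  (80/220)×41.3 + (40/220)×63.1 + (100/220)×86.3 = 65.7182%
Reweighting by population region shares:
  0.12×41.3 + 0.49×63.1 + 0.39×86.3 = 69.532%

69.5%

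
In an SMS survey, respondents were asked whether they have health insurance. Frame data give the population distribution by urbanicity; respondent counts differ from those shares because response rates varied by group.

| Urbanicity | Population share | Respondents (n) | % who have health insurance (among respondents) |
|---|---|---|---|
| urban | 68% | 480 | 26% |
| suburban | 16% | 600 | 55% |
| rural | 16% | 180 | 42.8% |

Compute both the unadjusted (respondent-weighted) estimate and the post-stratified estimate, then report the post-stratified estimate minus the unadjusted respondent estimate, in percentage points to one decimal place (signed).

Naive respondent-only estimate (weights = respondent counts):
  (480/1260)×26 + (600/1260)×55 + (180/1260)×42.8 = 42.2095%
Post-stratified estimate weights by population shares:
  0.68×26 + 0.16×55 + 0.16×42.8 = 33.328%
Difference = 33.328 − 42.2095 = -8.8815 pp.

-8.9 percentage points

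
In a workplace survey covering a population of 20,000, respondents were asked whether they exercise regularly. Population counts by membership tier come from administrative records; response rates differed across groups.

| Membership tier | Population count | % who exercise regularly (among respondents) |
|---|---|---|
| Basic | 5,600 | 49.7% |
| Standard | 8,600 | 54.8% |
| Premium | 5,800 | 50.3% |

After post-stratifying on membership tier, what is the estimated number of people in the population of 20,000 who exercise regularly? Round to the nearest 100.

10,400

Each cell contributes its population count × the respondent rate:
  Basic: 5,600 × 49.7% = 2783.2
  Standard: 8,600 × 54.8% = 4712.8
  Premium: 5,800 × 50.3% = 2917.4
Estimated total = 10413.4 → 10,400.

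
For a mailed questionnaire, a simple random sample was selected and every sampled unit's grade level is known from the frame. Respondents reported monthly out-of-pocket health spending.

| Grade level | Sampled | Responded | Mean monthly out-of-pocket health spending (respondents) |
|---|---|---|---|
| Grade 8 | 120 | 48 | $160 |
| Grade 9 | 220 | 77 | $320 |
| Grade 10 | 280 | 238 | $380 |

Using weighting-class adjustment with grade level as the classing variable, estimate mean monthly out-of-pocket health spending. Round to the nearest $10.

$320

Response rates by class: Grade 8 48/120 = 40%, Grade 9 77/220 = 35%, Grade 10 238/280 = 85%.
Each respondent's weight = sampled/responded in their class; summing within a class gives n_sampled, so:
  Grade 8: 120 × 160 = 19,200
  Grade 9: 220 × 320 = 70,400
  Grade 10: 280 × 380 = 106,400
Adjusted estimate = 196,000 / 620 = 316.129 → $320.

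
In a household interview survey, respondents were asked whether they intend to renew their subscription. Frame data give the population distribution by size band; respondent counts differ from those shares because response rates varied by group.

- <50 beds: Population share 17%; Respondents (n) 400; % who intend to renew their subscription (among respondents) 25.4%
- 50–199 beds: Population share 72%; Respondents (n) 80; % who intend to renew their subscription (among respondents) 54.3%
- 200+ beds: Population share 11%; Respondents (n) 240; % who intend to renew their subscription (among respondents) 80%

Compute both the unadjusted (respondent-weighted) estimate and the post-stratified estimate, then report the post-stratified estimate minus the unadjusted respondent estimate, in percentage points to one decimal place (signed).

Without adjustment, the pooled respondent share is:
  (400/720)×25.4 + (80/720)×54.3 + (240/720)×80 = 46.8111%
Post-stratified estimate weights by population shares:
  0.17×25.4 + 0.72×54.3 + 0.11×80 = 52.214%
Difference = 52.214 − 46.8111 = 5.4029 pp.

+5.4 percentage points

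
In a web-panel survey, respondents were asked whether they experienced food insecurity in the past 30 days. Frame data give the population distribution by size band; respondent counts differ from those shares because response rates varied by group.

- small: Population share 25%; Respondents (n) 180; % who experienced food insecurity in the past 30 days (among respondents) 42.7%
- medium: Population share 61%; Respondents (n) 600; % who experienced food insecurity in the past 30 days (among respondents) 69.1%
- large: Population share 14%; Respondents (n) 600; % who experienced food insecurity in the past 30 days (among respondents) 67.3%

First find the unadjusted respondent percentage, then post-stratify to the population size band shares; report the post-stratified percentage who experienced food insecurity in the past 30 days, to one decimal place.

Naive respondent-only estimate (weights = respondent counts):
  (180/1380)×42.7 + (600/1380)×69.1 + (600/1380)×67.3 = 64.8739%
Post-stratified estimate weights by population shares:
  0.25×42.7 + 0.61×69.1 + 0.14×67.3 = 62.248%

62.2%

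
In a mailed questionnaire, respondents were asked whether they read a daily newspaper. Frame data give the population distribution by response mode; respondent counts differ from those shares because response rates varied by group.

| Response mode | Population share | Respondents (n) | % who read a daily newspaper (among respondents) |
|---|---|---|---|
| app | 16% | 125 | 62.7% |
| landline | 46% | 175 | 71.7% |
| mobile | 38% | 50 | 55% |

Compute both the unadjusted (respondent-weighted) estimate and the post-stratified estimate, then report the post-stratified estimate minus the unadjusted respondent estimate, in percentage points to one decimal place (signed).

Without adjustment, the pooled respondent share is:
  (125/350)×62.7 + (175/350)×71.7 + (50/350)×55 = 66.1%
Post-stratifying to population shares instead:
  0.16×62.7 + 0.46×71.7 + 0.38×55 = 63.914%
Difference = 63.914 − 66.1 = -2.186 pp.

-2.2 percentage points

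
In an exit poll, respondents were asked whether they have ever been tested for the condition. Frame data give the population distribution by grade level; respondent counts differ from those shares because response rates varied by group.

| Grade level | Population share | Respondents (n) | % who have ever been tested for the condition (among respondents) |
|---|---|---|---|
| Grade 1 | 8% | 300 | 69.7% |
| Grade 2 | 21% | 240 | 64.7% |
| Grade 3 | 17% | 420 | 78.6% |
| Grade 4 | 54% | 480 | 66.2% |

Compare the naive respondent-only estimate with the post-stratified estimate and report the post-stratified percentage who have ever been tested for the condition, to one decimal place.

68.3%

Naive respondent-only estimate (weights = respondent counts):
  (300/1440)×69.7 + (240/1440)×64.7 + (420/1440)×78.6 + (480/1440)×66.2 = 70.2958%
Post-stratifying to population shares instead:
  0.08×69.7 + 0.21×64.7 + 0.17×78.6 + 0.54×66.2 = 68.273%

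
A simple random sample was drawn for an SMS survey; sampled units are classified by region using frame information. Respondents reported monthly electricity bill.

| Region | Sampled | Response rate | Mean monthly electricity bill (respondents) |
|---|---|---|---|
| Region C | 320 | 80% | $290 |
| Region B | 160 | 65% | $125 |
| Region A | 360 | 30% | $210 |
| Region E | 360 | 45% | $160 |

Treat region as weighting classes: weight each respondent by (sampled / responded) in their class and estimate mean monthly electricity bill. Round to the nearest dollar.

$205

Each respondent's weight = sampled/responded in their class; summing within a class gives n_sampled, so:
  Region C: 320 × 290 = 92,800
  Region B: 160 × 125 = 20,000
  Region A: 360 × 210 = 75,600
  Region E: 360 × 160 = 57,600
Adjusted estimate = 246,000 / 1,200 = 205 → $205.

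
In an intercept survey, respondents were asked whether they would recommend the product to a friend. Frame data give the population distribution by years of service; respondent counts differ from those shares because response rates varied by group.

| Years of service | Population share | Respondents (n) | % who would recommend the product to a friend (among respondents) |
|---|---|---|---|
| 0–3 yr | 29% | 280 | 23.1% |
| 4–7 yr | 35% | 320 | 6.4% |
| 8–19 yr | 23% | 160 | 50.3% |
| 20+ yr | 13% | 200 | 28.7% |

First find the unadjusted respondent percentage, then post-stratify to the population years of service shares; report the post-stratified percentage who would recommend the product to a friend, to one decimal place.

24.2%

Without adjustment, the pooled respondent share is:
  (280/960)×23.1 + (320/960)×6.4 + (160/960)×50.3 + (200/960)×28.7 = 23.2333%
Post-stratified estimate weights by population shares:
  0.29×23.1 + 0.35×6.4 + 0.23×50.3 + 0.13×28.7 = 24.239%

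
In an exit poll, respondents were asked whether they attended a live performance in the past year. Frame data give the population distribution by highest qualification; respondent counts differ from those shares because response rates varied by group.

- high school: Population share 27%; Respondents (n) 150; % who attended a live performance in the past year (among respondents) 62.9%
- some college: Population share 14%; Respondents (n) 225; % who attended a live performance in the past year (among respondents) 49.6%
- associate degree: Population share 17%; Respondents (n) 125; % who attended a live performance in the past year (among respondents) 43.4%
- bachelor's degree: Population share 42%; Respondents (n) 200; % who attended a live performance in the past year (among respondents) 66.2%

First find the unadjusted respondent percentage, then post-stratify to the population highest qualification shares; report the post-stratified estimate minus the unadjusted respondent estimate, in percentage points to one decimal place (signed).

+3.0 percentage points

Unadjusted (pooled respondent) estimate weights by respondent counts:
  (150/700)×62.9 + (225/700)×49.6 + (125/700)×43.4 + (200/700)×66.2 = 56.0857%
Post-stratifying to population shares instead:
  0.27×62.9 + 0.14×49.6 + 0.17×43.4 + 0.42×66.2 = 59.109%
Difference = 59.109 − 56.0857 = 3.0233 pp.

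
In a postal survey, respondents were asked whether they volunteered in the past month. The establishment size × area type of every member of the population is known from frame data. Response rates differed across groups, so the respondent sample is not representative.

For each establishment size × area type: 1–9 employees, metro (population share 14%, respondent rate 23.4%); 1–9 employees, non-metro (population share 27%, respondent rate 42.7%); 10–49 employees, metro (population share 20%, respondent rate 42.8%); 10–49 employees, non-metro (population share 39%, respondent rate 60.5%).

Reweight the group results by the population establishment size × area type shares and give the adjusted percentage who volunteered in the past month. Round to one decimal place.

Post-stratification weights by population share, not respondent share:
  1–9 employees, metro: 0.14 × 23.4 = 3.276
  1–9 employees, non-metro: 0.27 × 42.7 = 11.529
  10–49 employees, metro: 0.2 × 42.8 = 8.56
  10–49 employees, non-metro: 0.39 × 60.5 = 23.595
Post-stratified estimate = 46.96 → 47.0%.

47.0%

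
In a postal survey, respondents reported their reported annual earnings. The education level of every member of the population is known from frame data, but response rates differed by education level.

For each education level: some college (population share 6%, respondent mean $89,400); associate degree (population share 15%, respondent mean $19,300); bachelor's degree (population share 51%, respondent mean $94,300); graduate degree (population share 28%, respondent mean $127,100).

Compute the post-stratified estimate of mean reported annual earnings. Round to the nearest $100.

$91,900

Post-stratification weights by population share, not respondent share:
  some college: 0.06 × 89,400 = 5364
  associate degree: 0.15 × 19,300 = 2895
  bachelor's degree: 0.51 × 94,300 = 48,093
  graduate degree: 0.28 × 127,100 = 35,588
Post-stratified estimate = 91,940 → $91,900.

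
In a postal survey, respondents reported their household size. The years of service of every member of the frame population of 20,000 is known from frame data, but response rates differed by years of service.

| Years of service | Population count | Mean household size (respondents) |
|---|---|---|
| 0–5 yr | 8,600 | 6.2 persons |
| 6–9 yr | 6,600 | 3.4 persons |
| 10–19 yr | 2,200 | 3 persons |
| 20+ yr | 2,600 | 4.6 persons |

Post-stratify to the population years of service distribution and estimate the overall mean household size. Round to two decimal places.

4.72

Weight each group's respondent value by its population share:
  0–5 yr: (8,600/20,000) × 6.2 = 2.666
  6–9 yr: (6,600/20,000) × 3.4 = 1.122
  10–19 yr: (2,200/20,000) × 3 = 0.33
  20+ yr: (2,600/20,000) × 4.6 = 0.598
Post-stratified estimate = 4.716 → 4.72.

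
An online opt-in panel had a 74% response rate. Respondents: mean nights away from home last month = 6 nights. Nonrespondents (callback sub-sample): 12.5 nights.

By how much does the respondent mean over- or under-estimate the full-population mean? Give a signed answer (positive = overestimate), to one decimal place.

Nonresponse fraction = 1 − 0.74 = 0.26.
Bias = (nonresponse fraction) × (respondent mean − nonrespondent mean)
     = 0.26 × (6 − 12.5) = 0.26 × -6.5 = -1.69.

-1.7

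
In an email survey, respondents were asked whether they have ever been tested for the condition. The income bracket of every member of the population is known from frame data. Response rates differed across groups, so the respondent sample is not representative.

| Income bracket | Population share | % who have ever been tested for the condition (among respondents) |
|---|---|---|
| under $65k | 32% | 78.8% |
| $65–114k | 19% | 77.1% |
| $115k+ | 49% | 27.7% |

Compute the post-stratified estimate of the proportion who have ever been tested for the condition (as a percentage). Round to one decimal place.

Each cell contributes population-share × respondent value:
  under $65k: 0.32 × 78.8 = 25.216
  $65–114k: 0.19 × 77.1 = 14.649
  $115k+: 0.49 × 27.7 = 13.573
Post-stratified estimate = 53.438 → 53.4%.

53.4%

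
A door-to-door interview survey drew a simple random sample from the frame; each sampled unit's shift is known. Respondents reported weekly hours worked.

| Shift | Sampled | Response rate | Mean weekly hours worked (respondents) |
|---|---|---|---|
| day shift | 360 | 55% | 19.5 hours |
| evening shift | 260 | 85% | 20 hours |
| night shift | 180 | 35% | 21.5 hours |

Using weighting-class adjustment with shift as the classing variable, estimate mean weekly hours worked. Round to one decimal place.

Weighting each respondent by the inverse class response rate inflates each class back to its sampled size, so the class weight is n_sampled:
  day shift: 360 × 19.5 = 7020
  evening shift: 260 × 20 = 5200
  night shift: 180 × 21.5 = 3870
Adjusted estimate = 16,090 / 800 = 20.1125 → 20.1.

20.1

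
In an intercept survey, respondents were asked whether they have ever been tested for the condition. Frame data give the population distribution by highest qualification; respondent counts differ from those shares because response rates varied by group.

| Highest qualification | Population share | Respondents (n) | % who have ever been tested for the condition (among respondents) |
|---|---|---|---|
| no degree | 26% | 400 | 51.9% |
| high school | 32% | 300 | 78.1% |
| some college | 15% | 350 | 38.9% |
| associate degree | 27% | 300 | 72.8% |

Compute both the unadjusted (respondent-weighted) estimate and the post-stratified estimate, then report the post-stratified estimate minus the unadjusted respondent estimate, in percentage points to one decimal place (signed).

Naive respondent-only estimate (weights = respondent counts):
  (400/1350)×51.9 + (300/1350)×78.1 + (350/1350)×38.9 + (300/1350)×72.8 = 58.9963%
Reweighting by population highest qualification shares:
  0.26×51.9 + 0.32×78.1 + 0.15×38.9 + 0.27×72.8 = 63.977%
Difference = 63.977 − 58.9963 = 4.9807 pp.

+5.0 percentage points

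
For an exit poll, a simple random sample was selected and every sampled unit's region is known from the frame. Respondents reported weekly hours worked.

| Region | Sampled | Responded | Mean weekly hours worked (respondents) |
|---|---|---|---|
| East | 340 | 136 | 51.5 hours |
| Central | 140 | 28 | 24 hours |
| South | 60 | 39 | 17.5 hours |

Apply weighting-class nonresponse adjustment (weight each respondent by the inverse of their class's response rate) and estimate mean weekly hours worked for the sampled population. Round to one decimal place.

40.6

Response rates by class: East 136/340 = 40%, Central 28/140 = 20%, South 39/60 = 65%.
With weight = n_sampled/n_responded per class, the weighted class total is n_sampled:
  East: 340 × 51.5 = 17,510
  Central: 140 × 24 = 3360
  South: 60 × 17.5 = 1050
Adjusted estimate = 21,920 / 540 = 40.5926 → 40.6.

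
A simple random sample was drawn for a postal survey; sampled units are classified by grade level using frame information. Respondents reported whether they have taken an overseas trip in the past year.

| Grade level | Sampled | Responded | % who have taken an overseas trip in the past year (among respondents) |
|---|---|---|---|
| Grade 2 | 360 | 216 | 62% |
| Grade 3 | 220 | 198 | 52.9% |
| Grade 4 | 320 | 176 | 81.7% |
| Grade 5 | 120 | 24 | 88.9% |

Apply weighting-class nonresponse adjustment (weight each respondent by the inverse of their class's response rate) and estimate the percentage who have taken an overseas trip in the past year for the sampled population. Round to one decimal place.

69.4%

Class response rates: Grade 2 216/360 = 60%, Grade 3 198/220 = 90%, Grade 4 176/320 = 55%, Grade 5 24/120 = 20%.
Each respondent's weight = sampled/responded in their class; summing within a class gives n_sampled, so:
  Grade 2: 360 × 62 = 22,320
  Grade 3: 220 × 52.9 = 11,638
  Grade 4: 320 × 81.7 = 26,144
  Grade 5: 120 × 88.9 = 10,668
Adjusted estimate = 70,770 / 1,020 = 69.3824 → 69.4%.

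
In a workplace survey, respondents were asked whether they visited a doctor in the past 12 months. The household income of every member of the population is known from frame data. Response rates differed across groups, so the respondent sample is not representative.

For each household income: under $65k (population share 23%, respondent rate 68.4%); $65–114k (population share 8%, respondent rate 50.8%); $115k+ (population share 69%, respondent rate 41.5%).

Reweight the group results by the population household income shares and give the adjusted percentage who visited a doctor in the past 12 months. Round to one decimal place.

48.4%

Reweight to the known household income distribution:
  under $65k: 0.23 × 68.4 = 15.732
  $65–114k: 0.08 × 50.8 = 4.064
  $115k+: 0.69 × 41.5 = 28.635
Post-stratified estimate = 48.431 → 48.4%.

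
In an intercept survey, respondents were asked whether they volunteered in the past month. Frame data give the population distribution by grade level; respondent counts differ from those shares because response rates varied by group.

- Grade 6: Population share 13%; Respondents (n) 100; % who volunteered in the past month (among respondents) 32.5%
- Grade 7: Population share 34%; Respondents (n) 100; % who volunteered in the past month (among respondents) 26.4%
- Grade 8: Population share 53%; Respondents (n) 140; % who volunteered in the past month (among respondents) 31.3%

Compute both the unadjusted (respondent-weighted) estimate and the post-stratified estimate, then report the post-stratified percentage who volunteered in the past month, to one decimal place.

Unadjusted (pooled respondent) estimate weights by respondent counts:
  (100/340)×32.5 + (100/340)×26.4 + (140/340)×31.3 = 30.2118%
Post-stratified estimate weights by population shares:
  0.13×32.5 + 0.34×26.4 + 0.53×31.3 = 29.79%

29.8%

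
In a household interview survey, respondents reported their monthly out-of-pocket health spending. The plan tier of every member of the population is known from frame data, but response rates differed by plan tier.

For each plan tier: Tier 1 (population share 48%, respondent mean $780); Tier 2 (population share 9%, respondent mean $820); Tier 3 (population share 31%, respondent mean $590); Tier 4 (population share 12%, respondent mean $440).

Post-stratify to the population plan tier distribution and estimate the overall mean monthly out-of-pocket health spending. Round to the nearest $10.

Each cell contributes population-share × respondent value:
  Tier 1: 0.48 × 780 = 374.4
  Tier 2: 0.09 × 820 = 73.8
  Tier 3: 0.31 × 590 = 182.9
  Tier 4: 0.12 × 440 = 52.8
Post-stratified estimate = 683.9 → $680.

$680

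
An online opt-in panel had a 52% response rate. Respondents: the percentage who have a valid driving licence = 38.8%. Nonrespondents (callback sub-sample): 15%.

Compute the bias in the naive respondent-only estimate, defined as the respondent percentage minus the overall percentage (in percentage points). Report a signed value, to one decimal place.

+11.4 percentage points

Nonresponse fraction = 1 − 0.52 = 0.48.
Bias = (nonresponse fraction) × (respondent percentage − nonrespondent percentage)
     = 0.48 × (38.8 − 15) = 0.48 × 23.8 = 11.424.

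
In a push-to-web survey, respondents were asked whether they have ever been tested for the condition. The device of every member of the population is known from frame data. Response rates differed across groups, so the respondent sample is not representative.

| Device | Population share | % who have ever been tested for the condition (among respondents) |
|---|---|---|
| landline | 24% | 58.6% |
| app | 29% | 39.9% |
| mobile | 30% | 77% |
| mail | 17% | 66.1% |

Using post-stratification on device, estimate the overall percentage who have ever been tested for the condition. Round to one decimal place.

Each cell contributes population-share × respondent value:
  landline: 0.24 × 58.6 = 14.064
  app: 0.29 × 39.9 = 11.571
  mobile: 0.3 × 77 = 23.1
  mail: 0.17 × 66.1 = 11.237
Post-stratified estimate = 59.972 → 60.0%.

60.0%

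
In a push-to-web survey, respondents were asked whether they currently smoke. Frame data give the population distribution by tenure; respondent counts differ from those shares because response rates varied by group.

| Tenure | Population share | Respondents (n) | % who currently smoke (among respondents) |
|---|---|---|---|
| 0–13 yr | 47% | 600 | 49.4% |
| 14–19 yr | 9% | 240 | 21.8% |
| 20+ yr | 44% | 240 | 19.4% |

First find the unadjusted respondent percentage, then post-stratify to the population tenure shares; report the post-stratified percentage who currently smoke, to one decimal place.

33.7%

Without adjustment, the pooled respondent share is:
  (600/1080)×49.4 + (240/1080)×21.8 + (240/1080)×19.4 = 36.6%
Post-stratified estimate weights by population shares:
  0.47×49.4 + 0.09×21.8 + 0.44×19.4 = 33.716%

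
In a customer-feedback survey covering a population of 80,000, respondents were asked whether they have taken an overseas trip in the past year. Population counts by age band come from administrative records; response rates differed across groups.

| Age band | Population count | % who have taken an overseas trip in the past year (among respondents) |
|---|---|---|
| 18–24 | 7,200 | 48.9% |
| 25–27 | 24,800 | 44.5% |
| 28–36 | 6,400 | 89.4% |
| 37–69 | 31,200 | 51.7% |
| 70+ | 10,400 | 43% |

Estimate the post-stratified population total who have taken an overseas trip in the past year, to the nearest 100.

Each cell contributes its population count × the respondent rate:
  18–24: 7,200 × 48.9% = 3520.8
  25–27: 24,800 × 44.5% = 11,036
  28–36: 6,400 × 89.4% = 5721.6
  37–69: 31,200 × 51.7% = 16130.4
  70+: 10,400 × 43% = 4472
Estimated total = 40880.8 → 40,900.

40,900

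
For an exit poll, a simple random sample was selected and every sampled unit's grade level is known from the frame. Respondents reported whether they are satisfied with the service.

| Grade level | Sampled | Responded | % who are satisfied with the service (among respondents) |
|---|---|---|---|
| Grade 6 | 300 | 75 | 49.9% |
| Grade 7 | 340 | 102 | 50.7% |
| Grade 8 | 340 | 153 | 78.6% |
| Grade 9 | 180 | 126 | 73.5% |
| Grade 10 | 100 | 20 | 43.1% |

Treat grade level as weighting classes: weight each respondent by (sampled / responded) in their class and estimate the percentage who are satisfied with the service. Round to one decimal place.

60.7%

Response rates by class: Grade 6 75/300 = 25%, Grade 7 102/340 = 30%, Grade 8 153/340 = 45%, Grade 9 126/180 = 70%, Grade 10 20/100 = 20%.
With weight = n_sampled/n_responded per class, the weighted class total is n_sampled:
  Grade 6: 300 × 49.9 = 14,970
  Grade 7: 340 × 50.7 = 17,238
  Grade 8: 340 × 78.6 = 26724
  Grade 9: 180 × 73.5 = 13,230
  Grade 10: 100 × 43.1 = 4310
Adjusted estimate = 76,472 / 1,260 = 60.6921 → 60.7%.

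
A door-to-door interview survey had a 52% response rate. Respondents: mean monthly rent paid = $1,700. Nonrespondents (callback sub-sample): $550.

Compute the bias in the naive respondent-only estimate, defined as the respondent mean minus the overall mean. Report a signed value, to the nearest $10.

Nonresponse fraction = 1 − 0.52 = 0.48.
Bias = (nonresponse fraction) × (respondent mean − nonrespondent mean)
     = 0.48 × (1700 − 550) = 0.48 × 1150 = 552.

+$550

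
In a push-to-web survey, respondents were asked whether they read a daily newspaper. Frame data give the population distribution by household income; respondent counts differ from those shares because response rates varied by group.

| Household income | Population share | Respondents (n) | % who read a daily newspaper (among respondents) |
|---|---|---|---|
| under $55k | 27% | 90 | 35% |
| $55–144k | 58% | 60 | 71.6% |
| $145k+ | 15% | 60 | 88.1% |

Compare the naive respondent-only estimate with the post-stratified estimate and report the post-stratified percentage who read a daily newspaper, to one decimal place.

64.2%

Naive respondent-only estimate (weights = respondent counts):
  (90/210)×35 + (60/210)×71.6 + (60/210)×88.1 = 60.6286%
Post-stratified estimate weights by population shares:
  0.27×35 + 0.58×71.6 + 0.15×88.1 = 64.193%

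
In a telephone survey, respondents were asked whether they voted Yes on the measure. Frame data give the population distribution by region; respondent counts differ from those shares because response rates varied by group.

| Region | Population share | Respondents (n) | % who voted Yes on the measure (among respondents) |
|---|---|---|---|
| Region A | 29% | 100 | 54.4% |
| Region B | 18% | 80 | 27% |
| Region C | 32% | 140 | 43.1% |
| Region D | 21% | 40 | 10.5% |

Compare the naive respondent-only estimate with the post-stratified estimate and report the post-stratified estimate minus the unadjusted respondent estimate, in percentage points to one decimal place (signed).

Without adjustment, the pooled respondent share is:
  (100/360)×54.4 + (80/360)×27 + (140/360)×43.1 + (40/360)×10.5 = 39.0389%
Post-stratifying to population shares instead:
  0.29×54.4 + 0.18×27 + 0.32×43.1 + 0.21×10.5 = 36.633%
Difference = 36.633 − 39.0389 = -2.4059 pp.

-2.4 percentage points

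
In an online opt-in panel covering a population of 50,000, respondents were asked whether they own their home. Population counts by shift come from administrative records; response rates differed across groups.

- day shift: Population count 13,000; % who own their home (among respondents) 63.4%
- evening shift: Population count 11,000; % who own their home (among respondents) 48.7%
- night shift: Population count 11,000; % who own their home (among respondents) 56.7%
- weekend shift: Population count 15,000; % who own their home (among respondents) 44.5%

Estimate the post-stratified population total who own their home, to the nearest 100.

Estimated count per cell = population count × respondent percentage:
  day shift: 13,000 × 63.4% = 8242
  evening shift: 11,000 × 48.7% = 5357
  night shift: 11,000 × 56.7% = 6237
  weekend shift: 15,000 × 44.5% = 6675
Estimated total = 26,511 → 26,500.

26,500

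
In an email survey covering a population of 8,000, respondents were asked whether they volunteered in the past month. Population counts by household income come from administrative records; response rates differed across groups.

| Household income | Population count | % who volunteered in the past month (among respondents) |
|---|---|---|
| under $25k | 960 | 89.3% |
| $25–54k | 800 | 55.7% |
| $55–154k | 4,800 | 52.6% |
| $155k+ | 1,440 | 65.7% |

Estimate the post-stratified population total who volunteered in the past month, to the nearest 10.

Estimated count per cell = population count × respondent percentage:
  under $25k: 960 × 89.3% = 857.28
  $25–54k: 800 × 55.7% = 445.6
  $55–154k: 4,800 × 52.6% = 2524.8
  $155k+: 1,440 × 65.7% = 946.08
Estimated total = 4773.76 → 4,770.

4,770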